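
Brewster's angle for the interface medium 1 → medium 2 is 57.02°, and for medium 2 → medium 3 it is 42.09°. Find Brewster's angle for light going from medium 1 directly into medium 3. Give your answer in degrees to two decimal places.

θ_B ≈ 54.31°

n₂/n₁ = tan 57.02° = 1.5410 and n₃/n₂ = tan 42.09° = 0.9033.
n₃/n₁ = 1.3920. Then tan θ_B(1→3) = n₃/n₁, so θ_B(1→3) = arctan(1.3920) = 54.31°.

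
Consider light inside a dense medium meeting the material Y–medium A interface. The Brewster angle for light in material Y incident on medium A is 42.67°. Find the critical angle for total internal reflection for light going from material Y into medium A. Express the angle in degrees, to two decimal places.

θ_c ≈ 67.19°

tan θ_B = n₂/n₁ = tan 42.67° = 0.9218.
Total internal reflection: sin θ_c = n₂/n₁ = 0.9218.
θ_c = arcsin(0.9218) = 67.19°.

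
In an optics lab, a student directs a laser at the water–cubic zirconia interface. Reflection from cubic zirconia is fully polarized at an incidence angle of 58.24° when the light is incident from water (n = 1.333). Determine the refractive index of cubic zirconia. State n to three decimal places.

At the polarizing angle, tan θ_B = n₂/n₁ with n₁ on the incident side (water) and n₂ on the transmitted side (cubic zirconia).
n₂ = n₁ tan θ_B = 1.333 × tan 58.24° = 2.153.

n ≈ 2.153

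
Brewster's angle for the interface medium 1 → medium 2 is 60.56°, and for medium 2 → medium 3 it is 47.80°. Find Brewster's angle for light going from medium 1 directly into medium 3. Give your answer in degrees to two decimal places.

tan θ_B(1→2) = n₂/n₁ = tan 60.56° = 1.7718.
tan θ_B(2→3) = n₃/n₂ = tan 47.80° = 1.1028.
So n₃/n₁ = (n₂/n₁)(n₃/n₂) = 1.7718 × 1.1028 = 1.9540.
θ_B(1→3) = arctan(1.9540) = 62.90°.

θ_B ≈ 62.90°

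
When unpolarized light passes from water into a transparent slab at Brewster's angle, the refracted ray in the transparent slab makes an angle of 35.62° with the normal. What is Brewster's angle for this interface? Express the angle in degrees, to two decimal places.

θ_B ≈ 54.38°

Brewster's condition makes the reflected and refracted beams perpendicular: θ_B + θ_t = 90°.
So θ_B = 90° − θ_t = 90° − 35.62° = 54.38°.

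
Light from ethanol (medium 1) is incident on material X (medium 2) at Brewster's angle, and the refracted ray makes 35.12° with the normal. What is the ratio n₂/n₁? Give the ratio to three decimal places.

n₂/n₁ ≈ 1.422

At Brewster incidence θ_B = 90° − θ_t = 90° − 35.12° = 54.88°.
Then n₂/n₁ = tan θ_B = tan 54.88° = 1.422.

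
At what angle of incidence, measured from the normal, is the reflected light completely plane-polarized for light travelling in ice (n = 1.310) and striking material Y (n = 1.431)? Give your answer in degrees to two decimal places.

θ_B ≈ 47.53°

The reflected p-component vanishes when tan θ_B = n₂/n₁.
Here n₂/n₁ = 1.431/1.310 = 1.0924, and Brewster's law gives tan θ_B = n₂/n₁.
θ_B = arctan(1.0924) = 47.53°.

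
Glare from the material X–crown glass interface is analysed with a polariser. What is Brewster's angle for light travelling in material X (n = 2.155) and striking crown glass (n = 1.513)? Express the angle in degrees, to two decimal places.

tan θ_B = n₂/n₁ = 1.513/2.155 = 0.7021.
So θ_B = arctan 0.7021 = 35.07°.

θ_B ≈ 35.07°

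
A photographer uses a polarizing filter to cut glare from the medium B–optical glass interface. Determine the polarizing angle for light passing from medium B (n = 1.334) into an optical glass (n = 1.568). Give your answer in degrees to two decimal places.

tan θ_B = n₂/n₁ = 1.568/1.334 = 1.1754. Taking the arctangent, θ_B = 49.61°.

θ_B ≈ 49.61°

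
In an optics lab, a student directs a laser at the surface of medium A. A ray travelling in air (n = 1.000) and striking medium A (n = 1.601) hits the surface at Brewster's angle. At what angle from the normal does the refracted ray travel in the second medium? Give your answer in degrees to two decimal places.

θ_t ≈ 31.99°

θ_B = arctan(n₂/n₁) = arctan(1.601/1.000) = 58.01°.
Since θ_B + θ_t = 90° at Brewster incidence, θ_t = 90° − 58.01° = 31.99°.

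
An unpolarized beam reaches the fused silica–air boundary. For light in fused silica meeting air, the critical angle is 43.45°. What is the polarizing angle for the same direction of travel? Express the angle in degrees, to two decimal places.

θ_B ≈ 34.52°

At the critical angle sin θ_c = n₂/n₁, giving n₂/n₁ = sin 43.45° = 0.6877.
Then tan θ_B = n₂/n₁ = 0.6877, so θ_B = arctan 0.6877 = 34.52°.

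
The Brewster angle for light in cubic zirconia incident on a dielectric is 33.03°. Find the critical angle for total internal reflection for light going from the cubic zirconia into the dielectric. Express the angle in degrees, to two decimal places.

tan θ_B = n₂/n₁ = tan 33.03° = 0.6502.
Total internal reflection: sin θ_c = n₂/n₁ = 0.6502.
θ_c = arcsin(0.6502) = 40.55°.

θ_c ≈ 40.55°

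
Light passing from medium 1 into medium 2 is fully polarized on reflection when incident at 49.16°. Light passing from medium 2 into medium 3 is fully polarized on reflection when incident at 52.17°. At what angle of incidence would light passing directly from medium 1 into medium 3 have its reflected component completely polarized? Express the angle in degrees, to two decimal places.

θ_B ≈ 56.13°

n₂/n₁ = tan 49.16° = 1.1569 and n₃/n₂ = tan 52.17° = 1.2878.
Multiplying, n₃/n₁ = 1.1569 × 1.2878 = 1.4898, and θ_B(1→3) = arctan 1.4898 = 56.13°.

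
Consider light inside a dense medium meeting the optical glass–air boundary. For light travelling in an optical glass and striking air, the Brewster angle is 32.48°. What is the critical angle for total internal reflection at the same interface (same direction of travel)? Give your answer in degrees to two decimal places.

θ_c ≈ 39.54°

tan θ_B = n₂/n₁ = tan 32.48° = 0.6366.
Total internal reflection: sin θ_c = n₂/n₁ = 0.6366.
θ_c = arcsin(0.6366) = 39.54°.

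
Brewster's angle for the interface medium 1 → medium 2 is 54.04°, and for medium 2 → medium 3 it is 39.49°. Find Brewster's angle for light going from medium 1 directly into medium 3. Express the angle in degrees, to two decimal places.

θ_B ≈ 48.64°

Each Brewster angle gives a ratio: n₂/n₁ = tan 54.04° = 1.3784, n₃/n₂ = tan 39.49° = 0.8240.
So n₃/n₁ = (n₂/n₁)(n₃/n₂) = 1.3784 × 0.8240 = 1.1359.
θ_B(1→3) = arctan(1.1359) = 48.64°.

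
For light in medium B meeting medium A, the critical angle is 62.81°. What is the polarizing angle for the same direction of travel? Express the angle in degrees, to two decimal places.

θ_B ≈ 41.65°

sin θ_c = n₂/n₁, so n₂/n₁ = sin 62.81° = 0.8895.
Brewster: tan θ_B = n₂/n₁ = 0.8895.
θ_B = arctan(0.8895) = 41.65°.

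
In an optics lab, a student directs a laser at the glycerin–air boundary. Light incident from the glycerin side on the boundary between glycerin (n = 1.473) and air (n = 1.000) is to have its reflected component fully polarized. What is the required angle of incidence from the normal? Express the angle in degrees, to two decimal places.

θ_B ≈ 34.17°

Here n₂/n₁ = 1.000/1.473 = 0.6789, and Brewster's law gives tan θ_B = n₂/n₁.
θ_B = arctan(0.6789) = 34.17°.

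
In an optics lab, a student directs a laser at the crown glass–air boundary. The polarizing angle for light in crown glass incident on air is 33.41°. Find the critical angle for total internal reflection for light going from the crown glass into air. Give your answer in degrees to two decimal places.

n₂/n₁ = tan 33.41° = 0.6596; the critical angle satisfies sin θ_c = n₂/n₁.
θ_c = arcsin(0.6596) = 41.27°.

θ_c ≈ 41.27°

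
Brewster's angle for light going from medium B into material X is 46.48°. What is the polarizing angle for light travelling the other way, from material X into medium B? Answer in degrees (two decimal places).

Reversing the direction swaps n₁ and n₂, so tan θ_B' = 1/tan θ_B and θ_B' = 90° − θ_B.
Hence θ_B' = 90° − 46.48° = 43.52°.

θ_B' ≈ 43.52°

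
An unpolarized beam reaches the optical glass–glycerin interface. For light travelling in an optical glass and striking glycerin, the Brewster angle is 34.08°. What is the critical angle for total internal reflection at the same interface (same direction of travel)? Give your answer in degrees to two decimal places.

θ_c ≈ 42.57°

tan θ_B = n₂/n₁ = tan 34.08° = 0.6765.
Total internal reflection: sin θ_c = n₂/n₁ = 0.6765.
θ_c = arcsin(0.6765) = 42.57°.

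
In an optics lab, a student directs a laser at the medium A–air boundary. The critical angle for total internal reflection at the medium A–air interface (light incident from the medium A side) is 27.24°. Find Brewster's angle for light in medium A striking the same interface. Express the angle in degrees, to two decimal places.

θ_B ≈ 24.59°

sin θ_c = n₂/n₁, so n₂/n₁ = sin 27.24° = 0.4577.
Brewster: tan θ_B = n₂/n₁ = 0.4577.
θ_B = arctan(0.4577) = 24.59°.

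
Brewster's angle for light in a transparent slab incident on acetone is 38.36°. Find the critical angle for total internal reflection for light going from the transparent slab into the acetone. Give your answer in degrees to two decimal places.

θ_c ≈ 52.32°

From Brewster, n₂/n₁ = tan θ_B = tan 38.36° = 0.7915.
Then sin θ_c = n₂/n₁ = 0.7915, so θ_c = arcsin 0.7915 = 52.32°.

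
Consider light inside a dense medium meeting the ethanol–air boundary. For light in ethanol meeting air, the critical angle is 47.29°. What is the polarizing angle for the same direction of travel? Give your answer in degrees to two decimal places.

sin θ_c = n₂/n₁, so n₂/n₁ = sin 47.29° = 0.7348.
Brewster: tan θ_B = n₂/n₁ = 0.7348.
θ_B = arctan(0.7348) = 36.31°.

θ_B ≈ 36.31°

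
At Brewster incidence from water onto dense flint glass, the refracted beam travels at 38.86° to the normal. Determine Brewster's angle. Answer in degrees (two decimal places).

θ_B ≈ 51.14°

Brewster's condition makes the reflected and refracted beams perpendicular: θ_B + θ_t = 90°.
So θ_B = 90° − θ_t = 90° − 38.86° = 51.14°.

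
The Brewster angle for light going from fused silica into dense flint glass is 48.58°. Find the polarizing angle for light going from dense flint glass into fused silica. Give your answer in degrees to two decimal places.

θ_B' ≈ 41.42°

The two Brewster angles are complementary: θ_B' = 90° − θ_B = 90° − 48.58° = 41.42°.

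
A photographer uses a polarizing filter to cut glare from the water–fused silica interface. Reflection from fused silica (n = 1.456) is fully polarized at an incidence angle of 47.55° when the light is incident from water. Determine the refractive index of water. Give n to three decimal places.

Brewster's law: tan θ_B = n₂/n₁ (light incident in water, refracted into fused silica).
n₁ = n₂ / tan θ_B = 1.456 / tan 47.55° = 1.332.

n ≈ 1.332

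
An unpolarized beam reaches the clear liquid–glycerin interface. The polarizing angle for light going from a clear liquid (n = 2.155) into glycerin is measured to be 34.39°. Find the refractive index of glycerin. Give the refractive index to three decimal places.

n ≈ 1.475

At the polarizing angle, tan θ_B = n₂/n₁ with n₁ on the incident side (a clear liquid) and n₂ on the transmitted side (glycerin).
n₂ = n₁ tan θ_B = 2.155 × tan 34.39° = 1.475.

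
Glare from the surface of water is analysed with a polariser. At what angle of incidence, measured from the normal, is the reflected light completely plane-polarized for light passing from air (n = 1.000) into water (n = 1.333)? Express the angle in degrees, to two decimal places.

tan θ_B = n₂/n₁ = 1.333/1.000 = 1.3330. Taking the arctangent, θ_B = 53.12°.

θ_B ≈ 53.12°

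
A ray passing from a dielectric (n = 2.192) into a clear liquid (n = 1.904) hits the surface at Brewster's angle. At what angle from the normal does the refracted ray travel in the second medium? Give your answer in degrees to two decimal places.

θ_t ≈ 49.02°

tan θ_B = n₂/n₁ = 1.904/2.192 = 0.8686, so θ_B = 40.98°.
At Brewster's angle the reflected and refracted rays are perpendicular, so θ_t = 90° − θ_B = 90° − 40.98° = 49.02°.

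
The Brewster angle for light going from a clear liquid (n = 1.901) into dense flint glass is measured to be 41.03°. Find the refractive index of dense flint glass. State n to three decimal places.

Brewster's law: tan θ_B = n₂/n₁ (light incident in a clear liquid, refracted into dense flint glass).
n₂ = n₁ tan θ_B = 1.901 × tan 41.03° = 1.654.

n ≈ 1.654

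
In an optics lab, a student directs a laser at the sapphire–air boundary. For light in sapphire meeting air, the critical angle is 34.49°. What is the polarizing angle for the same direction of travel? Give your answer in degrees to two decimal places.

θ_B ≈ 29.52°

sin θ_c = n₂/n₁, so n₂/n₁ = sin 34.49° = 0.5663.
Brewster: tan θ_B = n₂/n₁ = 0.5663.
θ_B = arctan(0.5663) = 29.52°.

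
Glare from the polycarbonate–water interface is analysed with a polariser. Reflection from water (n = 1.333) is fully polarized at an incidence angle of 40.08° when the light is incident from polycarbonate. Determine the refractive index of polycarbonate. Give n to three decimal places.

Full polarization of the reflected beam means tan θ_B = n₂/n₁, where n₁ is the incident medium (polycarbonate).
n₁ = n₂ / tan θ_B = 1.333 / tan 40.08° = 1.584.

n ≈ 1.584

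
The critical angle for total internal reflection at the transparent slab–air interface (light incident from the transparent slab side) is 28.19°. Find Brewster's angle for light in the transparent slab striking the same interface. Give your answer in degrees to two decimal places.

sin θ_c = n₂/n₁, so n₂/n₁ = sin 28.19° = 0.4724.
Brewster: tan θ_B = n₂/n₁ = 0.4724.
θ_B = arctan(0.4724) = 25.29°.

θ_B ≈ 25.29°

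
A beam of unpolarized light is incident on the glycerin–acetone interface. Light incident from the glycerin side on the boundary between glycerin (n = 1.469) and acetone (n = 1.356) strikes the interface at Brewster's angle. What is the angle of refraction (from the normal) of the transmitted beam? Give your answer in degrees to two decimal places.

θ_t ≈ 47.29°

θ_B = arctan(n₂/n₁) = arctan(1.356/1.469) = 42.71°.
Since θ_B + θ_t = 90° at Brewster incidence, θ_t = 90° − 42.71° = 47.29°.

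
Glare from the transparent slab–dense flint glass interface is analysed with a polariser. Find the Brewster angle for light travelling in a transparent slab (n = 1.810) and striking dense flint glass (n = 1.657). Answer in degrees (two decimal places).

θ_B ≈ 42.47°

tan θ_B = n₂/n₁ = 1.657/1.810 = 0.9155. Taking the arctangent, θ_B = 42.47°.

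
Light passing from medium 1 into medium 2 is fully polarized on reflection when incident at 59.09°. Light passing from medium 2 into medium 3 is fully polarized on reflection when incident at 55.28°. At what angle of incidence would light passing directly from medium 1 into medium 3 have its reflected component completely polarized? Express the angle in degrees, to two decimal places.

θ_B ≈ 67.47°

n₂/n₁ = tan 59.09° = 1.6702 and n₃/n₂ = tan 55.28° = 1.4431.
So n₃/n₁ = (n₂/n₁)(n₃/n₂) = 1.6702 × 1.4431 = 2.4103.
θ_B(1→3) = arctan(2.4103) = 67.47°.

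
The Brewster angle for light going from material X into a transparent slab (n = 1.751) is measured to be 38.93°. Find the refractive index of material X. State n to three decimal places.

Full polarization of the reflected beam means tan θ_B = n₂/n₁, where n₁ is the incident medium (material X).
n₁ = n₂ / tan θ_B = 1.751 / tan 38.93° = 2.168.

n ≈ 2.168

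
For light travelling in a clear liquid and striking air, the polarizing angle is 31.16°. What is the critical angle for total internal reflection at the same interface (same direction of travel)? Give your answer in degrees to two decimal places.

tan θ_B = n₂/n₁ = tan 31.16° = 0.6047.
Total internal reflection: sin θ_c = n₂/n₁ = 0.6047.
θ_c = arcsin(0.6047) = 37.20°.

θ_c ≈ 37.20°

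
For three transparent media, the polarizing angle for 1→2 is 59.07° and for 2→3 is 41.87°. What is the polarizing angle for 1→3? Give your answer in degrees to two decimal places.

tan θ_B(1→2) = n₂/n₁ = tan 59.07° = 1.6689.
tan θ_B(2→3) = n₃/n₂ = tan 41.87° = 0.8963.
n₃/n₁ = 1.4958. Then tan θ_B(1→3) = n₃/n₁, so θ_B(1→3) = arctan(1.4958) = 56.24°.

θ_B ≈ 56.24°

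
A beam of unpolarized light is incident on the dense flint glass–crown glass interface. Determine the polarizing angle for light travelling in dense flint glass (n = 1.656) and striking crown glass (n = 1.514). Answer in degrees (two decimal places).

θ_B ≈ 42.44°

Brewster's condition: tan θ_B = n₂/n₁ = 1.514/1.656 = 0.9143.
So θ_B = arctan 0.9143 = 42.44°.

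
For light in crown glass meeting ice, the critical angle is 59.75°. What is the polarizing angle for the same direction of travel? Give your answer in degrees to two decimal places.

At the critical angle sin θ_c = n₂/n₁, giving n₂/n₁ = sin 59.75° = 0.8638.
Then tan θ_B = n₂/n₁ = 0.8638, so θ_B = arctan 0.8638 = 40.82°.

θ_B ≈ 40.82°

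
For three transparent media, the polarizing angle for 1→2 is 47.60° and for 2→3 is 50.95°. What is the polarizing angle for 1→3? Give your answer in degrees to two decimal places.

Each Brewster angle gives a ratio: n₂/n₁ = tan 47.60° = 1.0951, n₃/n₂ = tan 50.95° = 1.2327.
Multiplying, n₃/n₁ = 1.0951 × 1.2327 = 1.3500, and θ_B(1→3) = arctan 1.3500 = 53.47°.

θ_B ≈ 53.47°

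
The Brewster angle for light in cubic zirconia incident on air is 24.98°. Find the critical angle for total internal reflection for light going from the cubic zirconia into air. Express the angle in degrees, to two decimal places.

θ_c ≈ 27.77°

n₂/n₁ = tan 24.98° = 0.4659; the critical angle satisfies sin θ_c = n₂/n₁.
θ_c = arcsin(0.4659) = 27.77°.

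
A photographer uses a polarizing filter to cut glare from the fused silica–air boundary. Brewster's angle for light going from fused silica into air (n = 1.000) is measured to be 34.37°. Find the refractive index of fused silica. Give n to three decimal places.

Brewster's law: tan θ_B = n₂/n₁ (light incident in fused silica, refracted into air).
n₁ = n₂ / tan θ_B = 1.000 / tan 34.37° = 1.462.

n ≈ 1.462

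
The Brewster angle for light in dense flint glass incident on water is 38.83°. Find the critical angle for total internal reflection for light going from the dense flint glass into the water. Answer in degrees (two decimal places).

θ_c ≈ 53.60°

From Brewster, n₂/n₁ = tan θ_B = tan 38.83° = 0.8049.
Then sin θ_c = n₂/n₁ = 0.8049, so θ_c = arcsin 0.8049 = 53.60°.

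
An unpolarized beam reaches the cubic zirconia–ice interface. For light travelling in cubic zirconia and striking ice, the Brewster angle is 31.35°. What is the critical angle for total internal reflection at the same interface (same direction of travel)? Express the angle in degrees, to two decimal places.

θ_c ≈ 37.53°

tan θ_B = n₂/n₁ = tan 31.35° = 0.6092.
Total internal reflection: sin θ_c = n₂/n₁ = 0.6092.
θ_c = arcsin(0.6092) = 37.53°.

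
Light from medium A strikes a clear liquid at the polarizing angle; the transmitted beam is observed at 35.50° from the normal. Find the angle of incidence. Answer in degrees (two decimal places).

Since the reflected and refracted rays are at right angles at the polarizing angle, θ_B + θ_t = 90°.
θ_B = 90° − 35.50° = 54.50°.

θ_B ≈ 54.50°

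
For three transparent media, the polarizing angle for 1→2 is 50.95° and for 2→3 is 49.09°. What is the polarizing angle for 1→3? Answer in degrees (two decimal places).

θ_B ≈ 54.89°

n₂/n₁ = tan 50.95° = 1.2327 and n₃/n₂ = tan 49.09° = 1.1540.
So n₃/n₁ = (n₂/n₁)(n₃/n₂) = 1.2327 × 1.1540 = 1.4226.
θ_B(1→3) = arctan(1.4226) = 54.89°.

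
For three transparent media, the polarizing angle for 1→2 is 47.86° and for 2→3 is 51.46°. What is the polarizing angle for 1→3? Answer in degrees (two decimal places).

Each Brewster angle gives a ratio: n₂/n₁ = tan 47.86° = 1.1052, n₃/n₂ = tan 51.46° = 1.2554.
So n₃/n₁ = (n₂/n₁)(n₃/n₂) = 1.1052 × 1.2554 = 1.3874.
θ_B(1→3) = arctan(1.3874) = 54.22°.

θ_B ≈ 54.22°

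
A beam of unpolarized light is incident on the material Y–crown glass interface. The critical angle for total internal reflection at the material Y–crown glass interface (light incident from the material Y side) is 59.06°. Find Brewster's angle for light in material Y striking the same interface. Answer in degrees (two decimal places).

θ_B ≈ 40.62°

n₂/n₁ = sin θ_c = sin 59.06° = 0.8577.
tan θ_B equals the same ratio, so θ_B = arctan(0.8577) = 40.62°.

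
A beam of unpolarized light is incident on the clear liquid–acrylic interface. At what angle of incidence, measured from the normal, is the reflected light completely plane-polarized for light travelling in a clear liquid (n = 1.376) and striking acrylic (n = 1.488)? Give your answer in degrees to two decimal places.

θ_B ≈ 47.24°

Brewster's condition: tan θ_B = n₂/n₁ = 1.488/1.376 = 1.0814.
So θ_B = arctan 1.0814 = 47.24°.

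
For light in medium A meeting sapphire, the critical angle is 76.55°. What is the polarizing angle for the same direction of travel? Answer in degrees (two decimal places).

θ_B ≈ 44.20°

At the critical angle sin θ_c = n₂/n₁, giving n₂/n₁ = sin 76.55° = 0.9726.
Then tan θ_B = n₂/n₁ = 0.9726, so θ_B = arctan 0.9726 = 44.20°.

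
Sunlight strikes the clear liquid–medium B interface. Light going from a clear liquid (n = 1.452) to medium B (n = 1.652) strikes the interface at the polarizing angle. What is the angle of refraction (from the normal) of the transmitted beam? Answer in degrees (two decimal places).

θ_t ≈ 41.31°

tan θ_B = n₂/n₁ = 1.652/1.452 = 1.1377, so θ_B = 48.69°.
Since θ_B + θ_t = 90° at Brewster incidence, θ_t = 90° − 48.69° = 41.31°.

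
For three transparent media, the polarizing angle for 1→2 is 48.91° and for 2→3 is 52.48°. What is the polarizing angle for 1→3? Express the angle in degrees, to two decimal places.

θ_B ≈ 56.19°

n₂/n₁ = tan 48.91° = 1.1467 and n₃/n₂ = tan 52.48° = 1.3023.
n₃/n₁ = 1.4934. Then tan θ_B(1→3) = n₃/n₁, so θ_B(1→3) = arctan(1.4934) = 56.19°.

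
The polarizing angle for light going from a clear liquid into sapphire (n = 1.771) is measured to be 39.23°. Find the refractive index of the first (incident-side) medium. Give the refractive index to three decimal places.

n ≈ 2.169

Brewster's law: tan θ_B = n₂/n₁ (light incident in a clear liquid, refracted into sapphire).
n₁ = n₂ / tan θ_B = 1.771 / tan 39.23° = 2.169.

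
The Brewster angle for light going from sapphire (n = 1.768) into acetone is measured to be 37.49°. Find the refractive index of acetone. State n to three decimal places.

At the Brewster angle, tan θ_B = n₂/n₁ with n₁ on the incident side (sapphire) and n₂ on the transmitted side (acetone).
n₂ = n₁ tan θ_B = 1.768 × tan 37.49° = 1.356.

n ≈ 1.356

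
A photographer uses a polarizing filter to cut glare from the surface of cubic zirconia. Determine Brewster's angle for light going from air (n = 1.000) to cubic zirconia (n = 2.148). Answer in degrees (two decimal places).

Here n₂/n₁ = 2.148/1.000 = 2.1480, and Brewster's law gives tan θ_B = n₂/n₁.
θ_B = arctan(2.1480) = 65.04°.

θ_B ≈ 65.04°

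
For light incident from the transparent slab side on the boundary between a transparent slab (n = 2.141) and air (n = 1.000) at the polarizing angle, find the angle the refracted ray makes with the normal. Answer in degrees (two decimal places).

θ_t ≈ 64.96°

θ_B = arctan(n₂/n₁) = arctan(1.000/2.141) = 25.04°.
Since θ_B + θ_t = 90° at Brewster incidence, θ_t = 90° − 25.04° = 64.96°.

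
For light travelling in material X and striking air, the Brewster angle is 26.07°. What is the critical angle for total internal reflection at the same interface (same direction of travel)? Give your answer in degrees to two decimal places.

θ_c ≈ 29.29°

From Brewster, n₂/n₁ = tan θ_B = tan 26.07° = 0.4892.
Then sin θ_c = n₂/n₁ = 0.4892, so θ_c = arcsin 0.4892 = 29.29°.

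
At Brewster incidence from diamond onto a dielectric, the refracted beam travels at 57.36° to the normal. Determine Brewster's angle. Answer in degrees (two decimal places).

θ_B ≈ 32.64°

Brewster's condition makes the reflected and refracted beams perpendicular: θ_B + θ_t = 90°.
θ_B = 90° − 57.36° = 32.64°.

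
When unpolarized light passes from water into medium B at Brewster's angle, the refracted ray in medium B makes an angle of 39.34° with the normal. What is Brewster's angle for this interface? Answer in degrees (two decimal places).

Brewster's condition makes the reflected and refracted beams perpendicular: θ_B + θ_t = 90°.
θ_B = 90° − 39.34° = 50.66°.

θ_B ≈ 50.66°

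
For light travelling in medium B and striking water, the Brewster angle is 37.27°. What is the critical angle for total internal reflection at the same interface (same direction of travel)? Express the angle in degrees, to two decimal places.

θ_c ≈ 49.55°

From Brewster, n₂/n₁ = tan θ_B = tan 37.27° = 0.7610.
Then sin θ_c = n₂/n₁ = 0.7610, so θ_c = arcsin 0.7610 = 49.55°.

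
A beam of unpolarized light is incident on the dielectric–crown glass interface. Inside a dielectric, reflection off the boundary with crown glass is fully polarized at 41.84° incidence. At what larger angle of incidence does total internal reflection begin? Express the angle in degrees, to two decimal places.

n₂/n₁ = tan 41.84° = 0.8954; the critical angle satisfies sin θ_c = n₂/n₁.
θ_c = arcsin(0.8954) = 63.55°.

θ_c ≈ 63.55°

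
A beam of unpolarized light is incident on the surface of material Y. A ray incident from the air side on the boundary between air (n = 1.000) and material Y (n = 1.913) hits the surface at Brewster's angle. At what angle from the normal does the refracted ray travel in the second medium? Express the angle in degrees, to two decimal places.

tan θ_B = n₂/n₁ = 1.913/1.000 = 1.9130, so θ_B = 62.40°.
The refracted ray is perpendicular to the reflected ray, so θ_t = 90° − θ_B = 27.60°.

θ_t ≈ 27.60°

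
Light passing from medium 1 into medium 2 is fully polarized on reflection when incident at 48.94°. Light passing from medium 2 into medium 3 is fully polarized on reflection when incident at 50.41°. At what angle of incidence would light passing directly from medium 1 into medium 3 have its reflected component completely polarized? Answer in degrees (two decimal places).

tan θ_B(1→2) = n₂/n₁ = tan 48.94° = 1.1479.
tan θ_B(2→3) = n₃/n₂ = tan 50.41° = 1.2092.
So n₃/n₁ = (n₂/n₁)(n₃/n₂) = 1.1479 × 1.2092 = 1.3881.
θ_B(1→3) = arctan(1.3881) = 54.23°.

θ_B ≈ 54.23°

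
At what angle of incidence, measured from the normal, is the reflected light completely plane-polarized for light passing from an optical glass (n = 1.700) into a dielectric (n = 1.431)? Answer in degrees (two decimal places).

θ_B ≈ 40.09°

Brewster's condition: tan θ_B = n₂/n₁ = 1.431/1.700 = 0.8418. Taking the arctangent, θ_B = 40.09°.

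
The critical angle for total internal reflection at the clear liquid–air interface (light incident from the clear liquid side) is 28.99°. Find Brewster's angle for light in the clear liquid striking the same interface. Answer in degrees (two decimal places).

θ_B ≈ 25.86°

At the critical angle sin θ_c = n₂/n₁, giving n₂/n₁ = sin 28.99° = 0.4847.
Then tan θ_B = n₂/n₁ = 0.4847, so θ_B = arctan 0.4847 = 25.86°.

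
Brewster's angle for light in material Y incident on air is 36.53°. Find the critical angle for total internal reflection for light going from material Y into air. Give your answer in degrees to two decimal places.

θ_c ≈ 47.80°

From Brewster, n₂/n₁ = tan θ_B = tan 36.53° = 0.7408.
Then sin θ_c = n₂/n₁ = 0.7408, so θ_c = arcsin 0.7408 = 47.80°.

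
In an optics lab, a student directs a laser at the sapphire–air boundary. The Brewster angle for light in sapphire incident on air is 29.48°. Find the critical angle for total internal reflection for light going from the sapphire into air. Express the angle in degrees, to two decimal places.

θ_c ≈ 34.42°

From Brewster, n₂/n₁ = tan θ_B = tan 29.48° = 0.5653.
Then sin θ_c = n₂/n₁ = 0.5653, so θ_c = arcsin 0.5653 = 34.42°.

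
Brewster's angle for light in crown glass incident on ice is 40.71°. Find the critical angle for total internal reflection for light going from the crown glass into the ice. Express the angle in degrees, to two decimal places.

θ_c ≈ 59.37°

From Brewster, n₂/n₁ = tan θ_B = tan 40.71° = 0.8604.
Then sin θ_c = n₂/n₁ = 0.8604, so θ_c = arcsin 0.8604 = 59.37°.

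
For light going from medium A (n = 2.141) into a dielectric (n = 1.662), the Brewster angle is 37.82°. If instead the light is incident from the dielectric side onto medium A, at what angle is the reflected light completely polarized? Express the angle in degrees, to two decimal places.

θ_B' ≈ 52.18°

tan θ_B' = n₁/n₂ = 1/tan θ_B, so θ_B' = 90° − θ_B.
θ_B' = 90° − 37.82° = 52.18°.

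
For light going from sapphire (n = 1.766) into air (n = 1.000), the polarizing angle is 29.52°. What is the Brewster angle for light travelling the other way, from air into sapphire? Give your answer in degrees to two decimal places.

tan θ_B' = n₁/n₂ = 1/tan θ_B, so θ_B' = 90° − θ_B.
θ_B' = 90° − 29.52° = 60.48°.

θ_B' ≈ 60.48°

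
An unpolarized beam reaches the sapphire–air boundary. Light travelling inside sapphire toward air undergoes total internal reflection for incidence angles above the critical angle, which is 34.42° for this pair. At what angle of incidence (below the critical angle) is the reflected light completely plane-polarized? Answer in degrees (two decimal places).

At the critical angle sin θ_c = n₂/n₁, giving n₂/n₁ = sin 34.42° = 0.5653.
Then tan θ_B = n₂/n₁ = 0.5653, so θ_B = arctan 0.5653 = 29.48°.

θ_B ≈ 29.48°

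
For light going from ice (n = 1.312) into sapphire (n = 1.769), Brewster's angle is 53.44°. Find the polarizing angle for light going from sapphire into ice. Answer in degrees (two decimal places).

θ_B' ≈ 36.56°

Reversing the direction swaps n₁ and n₂, so tan θ_B' = 1/tan θ_B and θ_B' = 90° − θ_B.
Hence θ_B' = 90° − 53.44° = 36.56°.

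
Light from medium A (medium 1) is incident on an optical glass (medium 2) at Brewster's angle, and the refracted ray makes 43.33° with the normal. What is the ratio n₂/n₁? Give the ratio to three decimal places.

At Brewster incidence θ_B = 90° − θ_t = 90° − 43.33° = 46.67°.
tan θ_B = n₂/n₁, so n₂/n₁ = tan 46.67° = 1.060.

n₂/n₁ ≈ 1.060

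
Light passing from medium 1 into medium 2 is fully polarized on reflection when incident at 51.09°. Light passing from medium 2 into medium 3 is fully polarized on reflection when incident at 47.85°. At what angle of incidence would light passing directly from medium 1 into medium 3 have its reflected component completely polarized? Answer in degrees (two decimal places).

θ_B ≈ 53.85°

tan θ_B(1→2) = n₂/n₁ = tan 51.09° = 1.2389.
tan θ_B(2→3) = n₃/n₂ = tan 47.85° = 1.1048.
n₃/n₁ = 1.3687. Then tan θ_B(1→3) = n₃/n₁, so θ_B(1→3) = arctan(1.3687) = 53.85°.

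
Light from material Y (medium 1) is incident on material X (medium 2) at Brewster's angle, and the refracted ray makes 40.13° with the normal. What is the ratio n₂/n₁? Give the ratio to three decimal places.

At Brewster incidence θ_B = 90° − θ_t = 90° − 40.13° = 49.87°.
tan θ_B = n₂/n₁, so n₂/n₁ = tan 49.87° = 1.186.

n₂/n₁ ≈ 1.186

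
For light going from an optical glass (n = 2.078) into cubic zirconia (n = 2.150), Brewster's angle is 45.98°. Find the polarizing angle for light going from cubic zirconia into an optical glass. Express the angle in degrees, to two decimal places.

θ_B' ≈ 44.02°

tan θ_B' = n₁/n₂ = 1/tan θ_B, so θ_B' = 90° − θ_B.
θ_B' = 90° − 45.98° = 44.02°.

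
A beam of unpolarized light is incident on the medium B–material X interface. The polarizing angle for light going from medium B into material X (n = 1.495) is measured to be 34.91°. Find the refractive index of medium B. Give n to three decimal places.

Full polarization of the reflected beam means tan θ_B = n₂/n₁, where n₁ is the incident medium (medium B).
n₁ = n₂ / tan θ_B = 1.495 / tan 34.91° = 2.142.

n ≈ 2.142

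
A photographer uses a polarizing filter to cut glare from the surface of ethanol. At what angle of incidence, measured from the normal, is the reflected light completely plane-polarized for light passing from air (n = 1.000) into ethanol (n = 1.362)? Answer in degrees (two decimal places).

The reflected p-component vanishes when tan θ_B = n₂/n₁.
tan θ_B = n₂/n₁ = 1.362/1.000 = 1.3620.
So θ_B = arctan 1.3620 = 53.71°.

θ_B ≈ 53.71°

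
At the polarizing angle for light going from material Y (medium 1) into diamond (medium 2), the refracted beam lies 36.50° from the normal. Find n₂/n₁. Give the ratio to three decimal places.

θ_B + θ_t = 90°, so θ_B = 90° − 36.50° = 53.50°.
tan θ_B = n₂/n₁, so n₂/n₁ = tan 53.50° = 1.351.

n₂/n₁ ≈ 1.351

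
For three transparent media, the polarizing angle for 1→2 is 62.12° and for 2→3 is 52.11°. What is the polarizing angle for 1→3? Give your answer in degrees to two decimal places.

n₂/n₁ = tan 62.12° = 1.8903 and n₃/n₂ = tan 52.11° = 1.2850.
So n₃/n₁ = (n₂/n₁)(n₃/n₂) = 1.8903 × 1.2850 = 2.4290.
θ_B(1→3) = arctan(2.4290) = 67.62°.

θ_B ≈ 67.62°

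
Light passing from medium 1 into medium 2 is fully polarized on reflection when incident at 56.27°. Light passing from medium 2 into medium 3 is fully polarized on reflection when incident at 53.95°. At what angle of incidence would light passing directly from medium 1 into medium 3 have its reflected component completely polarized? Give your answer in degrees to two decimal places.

tan θ_B(1→2) = n₂/n₁ = tan 56.27° = 1.4977.
tan θ_B(2→3) = n₃/n₂ = tan 53.95° = 1.3739.
n₃/n₁ = 2.0577. Then tan θ_B(1→3) = n₃/n₁, so θ_B(1→3) = arctan(2.0577) = 64.08°.

θ_B ≈ 64.08°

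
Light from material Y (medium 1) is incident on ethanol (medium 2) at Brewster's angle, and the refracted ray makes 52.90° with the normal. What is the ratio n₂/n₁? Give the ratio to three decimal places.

At Brewster incidence θ_B = 90° − θ_t = 90° − 52.90° = 37.10°.
tan θ_B = n₂/n₁, so n₂/n₁ = tan 37.10° = 0.756.

n₂/n₁ ≈ 0.756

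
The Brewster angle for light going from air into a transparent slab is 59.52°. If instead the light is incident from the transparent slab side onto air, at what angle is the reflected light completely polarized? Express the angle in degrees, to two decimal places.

θ_B' ≈ 30.48°

Reversing the direction swaps n₁ and n₂, so tan θ_B' = 1/tan θ_B and θ_B' = 90° − θ_B.
Hence θ_B' = 90° − 59.52° = 30.48°.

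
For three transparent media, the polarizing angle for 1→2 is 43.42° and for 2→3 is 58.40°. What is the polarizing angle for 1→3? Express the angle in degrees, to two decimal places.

θ_B ≈ 56.97°

Each Brewster angle gives a ratio: n₂/n₁ = tan 43.42° = 0.9463, n₃/n₂ = tan 58.40° = 1.6255.
So n₃/n₁ = (n₂/n₁)(n₃/n₂) = 0.9463 × 1.6255 = 1.5382.
θ_B(1→3) = arctan(1.5382) = 56.97°.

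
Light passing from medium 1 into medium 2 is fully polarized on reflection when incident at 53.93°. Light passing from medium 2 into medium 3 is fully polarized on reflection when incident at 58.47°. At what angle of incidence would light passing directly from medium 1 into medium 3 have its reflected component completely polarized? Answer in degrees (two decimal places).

θ_B ≈ 65.92°

Each Brewster angle gives a ratio: n₂/n₁ = tan 53.93° = 1.3729, n₃/n₂ = tan 58.47° = 1.6299.
Multiplying, n₃/n₁ = 1.3729 × 1.6299 = 2.2377, and θ_B(1→3) = arctan 2.2377 = 65.92°.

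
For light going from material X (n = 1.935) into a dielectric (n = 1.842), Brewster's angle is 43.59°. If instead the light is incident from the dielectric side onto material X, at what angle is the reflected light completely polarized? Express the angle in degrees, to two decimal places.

The two Brewster angles are complementary: θ_B' = 90° − θ_B = 90° − 43.59° = 46.41°.

θ_B' ≈ 46.41°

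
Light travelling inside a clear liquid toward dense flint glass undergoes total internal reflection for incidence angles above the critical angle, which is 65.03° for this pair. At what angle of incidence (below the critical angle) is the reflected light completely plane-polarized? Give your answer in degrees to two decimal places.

sin θ_c = n₂/n₁, so n₂/n₁ = sin 65.03° = 0.9065.
Brewster: tan θ_B = n₂/n₁ = 0.9065.
θ_B = arctan(0.9065) = 42.19°.

θ_B ≈ 42.19°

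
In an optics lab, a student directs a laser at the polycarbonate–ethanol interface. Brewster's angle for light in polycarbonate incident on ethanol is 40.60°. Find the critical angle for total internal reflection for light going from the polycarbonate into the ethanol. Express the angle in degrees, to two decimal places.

θ_c ≈ 58.99°

From Brewster, n₂/n₁ = tan θ_B = tan 40.60° = 0.8571.
Then sin θ_c = n₂/n₁ = 0.8571, so θ_c = arcsin 0.8571 = 58.99°.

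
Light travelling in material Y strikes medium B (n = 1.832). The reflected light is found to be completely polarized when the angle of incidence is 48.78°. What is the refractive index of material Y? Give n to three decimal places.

Brewster's law: tan θ_B = n₂/n₁ (light incident in material Y, refracted into medium B).
n₁ = n₂ / tan θ_B = 1.832 / tan 48.78° = 1.605.

n ≈ 1.605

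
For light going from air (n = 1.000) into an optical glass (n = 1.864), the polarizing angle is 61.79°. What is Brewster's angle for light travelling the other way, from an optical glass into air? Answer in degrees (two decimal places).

tan θ_B' = n₁/n₂ = 1/tan θ_B, so θ_B' = 90° − θ_B.
θ_B' = 90° − 61.79° = 28.21°.

θ_B' ≈ 28.21°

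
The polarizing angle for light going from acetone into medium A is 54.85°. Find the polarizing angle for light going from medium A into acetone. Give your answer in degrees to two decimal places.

θ_B' ≈ 35.15°

Reversing the direction swaps n₁ and n₂, so tan θ_B' = 1/tan θ_B and θ_B' = 90° − θ_B.
Hence θ_B' = 90° − 54.85° = 35.15°.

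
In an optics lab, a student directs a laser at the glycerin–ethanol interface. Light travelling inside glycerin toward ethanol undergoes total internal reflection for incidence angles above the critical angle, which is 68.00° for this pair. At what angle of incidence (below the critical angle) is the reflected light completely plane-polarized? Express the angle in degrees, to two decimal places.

At the critical angle sin θ_c = n₂/n₁, giving n₂/n₁ = sin 68.00° = 0.9272.
Then tan θ_B = n₂/n₁ = 0.9272, so θ_B = arctan 0.9272 = 42.84°.

θ_B ≈ 42.84°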